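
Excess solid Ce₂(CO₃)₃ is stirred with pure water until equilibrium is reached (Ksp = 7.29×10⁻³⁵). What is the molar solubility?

Ce₂(CO₃)₃(s) ⇌ 2 Ce³⁺(aq) + 3 CO₃²⁻(aq)
Let s be the molar solubility. Then [Ce³⁺] = 2s and [CO₃²⁻] = 3s.
Ksp = [Ce³⁺]^2[CO₃²⁻]^3 = (2s)^2 · (3s)^3 = 108s^5
108s^5 = 7.29×10⁻³⁵  ⇒  s^5 = 6.75×10⁻³⁷
Taking the 5th root, s = 5.83×10⁻⁸ M.

5.83×10⁻⁸ M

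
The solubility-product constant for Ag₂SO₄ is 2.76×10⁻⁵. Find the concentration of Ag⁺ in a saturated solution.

Ag₂SO₄(s) ⇌ 2 Ag⁺(aq) + SO₄²⁻(aq)
For each mole of Ag₂SO₄ that dissolves per liter, [Ag⁺] = 2s and [SO₄²⁻] = s; let s denote this solubility.
Ksp = [Ag⁺]^2[SO₄²⁻] = (2s)^2 · s = 4s^3 = 2.76×10⁻⁵
s = 1.90×10⁻² mol L⁻¹
[Ag⁺] = 2s = 3.81×10⁻² mol L⁻¹

3.81×10⁻² M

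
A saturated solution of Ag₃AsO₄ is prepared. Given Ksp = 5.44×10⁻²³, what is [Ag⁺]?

Ag₃AsO₄(s) ⇌ 3 Ag⁺(aq) + AsO₄³⁻(aq)
With molar solubility s: [Ag⁺] = 3s, [AsO₄³⁻] = s.
Ksp = [Ag⁺]^3[AsO₄³⁻] = (3s)^3 · s = 27s^4 = 5.44×10⁻²³
s = 1.19×10⁻⁶ M
[Ag⁺] = 3s = 3.57×10⁻⁶ M

3.57×10⁻⁶ M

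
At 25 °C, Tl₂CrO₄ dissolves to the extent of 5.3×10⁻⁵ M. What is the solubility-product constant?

Tl₂CrO₄(s) ⇌ 2 Tl⁺(aq) + CrO₄²⁻(aq)
Call the molar solubility s, so that [Tl⁺] = 2s and [CrO₄²⁻] = s.
Ksp = [Tl⁺]^2[CrO₄²⁻] = (2s)^2 · s = 4s^3
Ksp = 4 × (5.3×10⁻⁵)^3 = 6.0×10⁻¹³

Ksp = 6.0×10⁻¹³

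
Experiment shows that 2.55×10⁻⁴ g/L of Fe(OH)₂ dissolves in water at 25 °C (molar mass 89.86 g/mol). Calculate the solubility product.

Convert to molarity: s = 2.55×10⁻⁴ / 89.86 = 2.8377×10⁻⁶ mol/L
Fe(OH)₂(s) ⇌ Fe²⁺(aq) + 2 OH⁻(aq)
With molar solubility s: [Fe²⁺] = s, [OH⁻] = 2s.
Ksp = [Fe²⁺][OH⁻]^2 = s · (2s)^2 = 4s^3
Ksp = 4 × (2.8377×10⁻⁶)^3 = 9.14×10⁻¹⁷

Ksp = 9.14×10⁻¹⁷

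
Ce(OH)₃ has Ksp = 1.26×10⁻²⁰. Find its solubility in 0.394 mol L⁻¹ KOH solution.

2.06×10⁻¹⁹ M

Ce(OH)₃(s) ⇌ Ce³⁺(aq) + 3 OH⁻(aq)
OH⁻ is already present at 0.394 mol L⁻¹. If s mol/L of Ce(OH)₃ dissolves, [Ce³⁺] = s while [OH⁻] ≈ 0.394 mol L⁻¹.
Ksp = [Ce³⁺][OH⁻]^3 = s(0.394)^3
s = 1.26×10⁻²⁰ / (0.394)^3 = 2.06×10⁻¹⁹
s = 2.06×10⁻¹⁹ mol L⁻¹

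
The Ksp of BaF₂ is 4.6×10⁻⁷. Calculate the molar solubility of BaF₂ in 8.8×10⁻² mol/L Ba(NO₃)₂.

1.1×10⁻³ M

BaF₂(s) ⇌ Ba²⁺(aq) + 2 F⁻(aq)
Let s be the solubility of BaF₂ here. The common ion gives [Ba²⁺] ≈ 8.8×10⁻² mol/L, and [F⁻] = 2s.
Ksp = [Ba²⁺][F⁻]^2 = (8.8×10⁻²)(2s)^2
(2s)^2 = 4.6×10⁻⁷ / (8.8×10⁻²) = 5.2×10⁻⁶
s = 1.1×10⁻³ mol/L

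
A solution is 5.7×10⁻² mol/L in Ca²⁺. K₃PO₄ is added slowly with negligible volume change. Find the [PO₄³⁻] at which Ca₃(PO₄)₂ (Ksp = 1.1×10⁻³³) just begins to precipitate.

Precipitation of each salt begins when its ion product equals Ksp.
Ca₃(PO₄)₂(s) ⇌ 3 Ca²⁺(aq) + 2 PO₄³⁻(aq)
Ksp = [Ca²⁺]^3[PO₄³⁻]^2 = [PO₄³⁻]^2(5.7×10⁻²)^3
[PO₄³⁻]^2 = 1.1×10⁻³³ / (5.7×10⁻²)^3 = 5.9×10⁻³⁰
[PO₄³⁻] = 2.4×10⁻¹⁵ mol/L

2.4×10⁻¹⁵ M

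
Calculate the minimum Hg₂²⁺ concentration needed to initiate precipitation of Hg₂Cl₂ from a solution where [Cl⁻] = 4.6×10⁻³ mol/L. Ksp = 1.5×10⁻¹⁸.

Each salt precipitates once Q = Ksp for that salt.
Hg₂Cl₂(s) ⇌ Hg₂²⁺(aq) + 2 Cl⁻(aq)
Ksp = [Hg₂²⁺][Cl⁻]^2 = [Hg₂²⁺](4.6×10⁻³)^2
[Hg₂²⁺] = 1.5×10⁻¹⁸ / (4.6×10⁻³)^2 = 7.1×10⁻¹⁴
[Hg₂²⁺] = 7.1×10⁻¹⁴ mol/L

7.1×10⁻¹⁴ M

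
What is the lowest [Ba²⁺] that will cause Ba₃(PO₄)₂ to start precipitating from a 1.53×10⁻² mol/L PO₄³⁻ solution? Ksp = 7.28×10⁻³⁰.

3.14×10⁻⁹ M

A salt starts to precipitate once the ion product Q reaches its Ksp.
Ba₃(PO₄)₂(s) ⇌ 3 Ba²⁺(aq) + 2 PO₄³⁻(aq)
Ksp = [Ba²⁺]^3[PO₄³⁻]^2 = [Ba²⁺]^3(1.53×10⁻²)^2
[Ba²⁺]^3 = 7.28×10⁻³⁰ / (1.53×10⁻²)^2 = 3.11×10⁻²⁶
[Ba²⁺] = 3.14×10⁻⁹ mol/L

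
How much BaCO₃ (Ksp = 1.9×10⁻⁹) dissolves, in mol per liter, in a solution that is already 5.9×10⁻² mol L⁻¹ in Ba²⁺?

3.2×10⁻⁸ M

BaCO₃(s) ⇌ Ba²⁺(aq) + CO₃²⁻(aq)
The solution already contains Ba²⁺ at 5.9×10⁻² mol L⁻¹. Let s be the molar solubility of BaCO₃.
[Ba²⁺] ≈ 5.9×10⁻² mol L⁻¹ (common ion dominates); [CO₃²⁻] = s.
Ksp = [Ba²⁺][CO₃²⁻] = (5.9×10⁻²)s
s = 1.9×10⁻⁹ / (5.9×10⁻²) = 3.2×10⁻⁸
s = 3.2×10⁻⁸ mol L⁻¹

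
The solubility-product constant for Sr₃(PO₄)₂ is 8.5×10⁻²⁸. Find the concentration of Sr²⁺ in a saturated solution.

4.5×10⁻⁶ M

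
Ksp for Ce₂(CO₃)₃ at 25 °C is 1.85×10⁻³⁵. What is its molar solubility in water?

4.43×10⁻⁸ M

Ce₂(CO₃)₃(s) ⇌ 2 Ce³⁺(aq) + 3 CO₃²⁻(aq)
Call the molar solubility s, so that [Ce³⁺] = 2s and [CO₃²⁻] = 3s.
Ksp = [Ce³⁺]^2[CO₃²⁻]^3 = (2s)^2 · (3s)^3 = 108s^5
108s^5 = 1.85×10⁻³⁵  ⇒  s^5 = 1.71×10⁻³⁷
s = 4.43×10⁻⁸ mol/L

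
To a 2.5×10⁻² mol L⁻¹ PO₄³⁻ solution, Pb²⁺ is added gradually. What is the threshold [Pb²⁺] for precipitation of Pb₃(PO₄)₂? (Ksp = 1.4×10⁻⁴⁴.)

A salt starts to precipitate once the ion product Q reaches its Ksp.
Pb₃(PO₄)₂(s) ⇌ 3 Pb²⁺(aq) + 2 PO₄³⁻(aq)
Ksp = [Pb²⁺]^3[PO₄³⁻]^2 = [Pb²⁺]^3(2.5×10⁻²)^2
[Pb²⁺]^3 = 1.4×10⁻⁴⁴ / (2.5×10⁻²)^2 = 2.2×10⁻⁴¹
[Pb²⁺] = 2.8×10⁻¹⁴ mol L⁻¹

2.8×10⁻¹⁴ M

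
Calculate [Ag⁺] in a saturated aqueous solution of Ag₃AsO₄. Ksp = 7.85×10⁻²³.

3.92×10⁻⁶ M

Ag₃AsO₄(s) ⇌ 3 Ag⁺(aq) + AsO₄³⁻(aq)
Let s be the molar solubility. Then [Ag⁺] = 3s and [AsO₄³⁻] = s.
Ksp = [Ag⁺]^3[AsO₄³⁻] = (3s)^3 · s = 27s^4 = 7.85×10⁻²³
s = 1.31×10⁻⁶ mol L⁻¹
[Ag⁺] = 3s = 3.92×10⁻⁶ mol L⁻¹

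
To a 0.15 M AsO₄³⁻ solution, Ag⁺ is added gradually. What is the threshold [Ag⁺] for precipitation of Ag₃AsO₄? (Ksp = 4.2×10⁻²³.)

6.5×10⁻⁸ M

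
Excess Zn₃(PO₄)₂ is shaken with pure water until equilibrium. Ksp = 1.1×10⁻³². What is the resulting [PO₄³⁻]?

Zn₃(PO₄)₂(s) ⇌ 3 Zn²⁺(aq) + 2 PO₄³⁻(aq)
If s mol/L of Zn₃(PO₄)₂ dissolves, [Zn²⁺] = 3s and [PO₄³⁻] = 2s.
Ksp = [Zn²⁺]^3[PO₄³⁻]^2 = (3s)^3 · (2s)^2 = 108s^5 = 1.1×10⁻³²
s = 1.6×10⁻⁷ mol L⁻¹
[PO₄³⁻] = 2s = 3.2×10⁻⁷ mol L⁻¹

3.2×10⁻⁷ M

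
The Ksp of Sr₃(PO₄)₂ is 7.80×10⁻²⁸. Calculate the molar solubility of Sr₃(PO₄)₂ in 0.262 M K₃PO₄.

7.49×10⁻¹⁰ M

Sr₃(PO₄)₂(s) ⇌ 3 Sr²⁺(aq) + 2 PO₄³⁻(aq)
With PO₄³⁻ already at 0.262 M and s small, take [PO₄³⁻] ≈ 0.262 M and [Sr²⁺] = 3s.
Ksp = [Sr²⁺]^3[PO₄³⁻]^2 = (3s)^3(0.262)^2
(3s)^3 = 7.80×10⁻²⁸ / (0.262)^2 = 1.14×10⁻²⁶
s = 7.49×10⁻¹⁰ M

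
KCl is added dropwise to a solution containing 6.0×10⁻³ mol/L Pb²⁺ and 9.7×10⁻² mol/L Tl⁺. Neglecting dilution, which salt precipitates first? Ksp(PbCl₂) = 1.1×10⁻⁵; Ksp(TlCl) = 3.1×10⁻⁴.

The threshold for precipitation is Q = Ksp.
For PbCl₂: [Cl⁻] = (Ksp/[Pb²⁺])^(1/2) = 4.3×10⁻² mol/L
For TlCl: [Cl⁻] = (Ksp/[Tl⁺]) = 3.2×10⁻³ mol/L
Since TlCl needs less Cl⁻ to reach saturation, it precipitates first.

TlCl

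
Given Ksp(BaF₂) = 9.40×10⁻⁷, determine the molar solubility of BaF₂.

6.17×10⁻³ M

BaF₂(s) ⇌ Ba²⁺(aq) + 2 F⁻(aq)
With molar solubility s: [Ba²⁺] = s, [F⁻] = 2s.
Ksp = [Ba²⁺][F⁻]^2 = s · (2s)^2 = 4s^3
4s^3 = 9.40×10⁻⁷  ⇒  s^3 = 2.35×10⁻⁷
s = 6.17×10⁻³ mol/L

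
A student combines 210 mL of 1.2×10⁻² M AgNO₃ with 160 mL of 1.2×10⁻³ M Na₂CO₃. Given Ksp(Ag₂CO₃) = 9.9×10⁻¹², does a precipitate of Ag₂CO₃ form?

Yes

Total volume after mixing = 210 + 160 = 370 mL.
[Ag⁺] = (1.2×10⁻²)(210)/370 = 6.8×10⁻³ M
[CO₃²⁻] = (1.2×10⁻³)(160)/370 = 5.2×10⁻⁴ M
Q = [Ag⁺]^2[CO₃²⁻] = 2.4×10⁻⁸
Q = 2.4×10⁻⁸ > Ksp = 9.9×10⁻¹², so the solution is supersaturated and Ag₂CO₃ precipitates.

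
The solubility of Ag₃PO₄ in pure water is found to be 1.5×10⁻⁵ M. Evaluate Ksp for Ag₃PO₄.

Ksp = 1.4×10⁻¹⁸

Ag₃PO₄(s) ⇌ 3 Ag⁺(aq) + PO₄³⁻(aq)
Let s be the molar solubility. Then [Ag⁺] = 3s and [PO₄³⁻] = s.
Ksp = [Ag⁺]^3[PO₄³⁻] = (3s)^3 · s = 27s^4
Ksp = 27 × (1.5×10⁻⁵)^4 = 1.4×10⁻¹⁸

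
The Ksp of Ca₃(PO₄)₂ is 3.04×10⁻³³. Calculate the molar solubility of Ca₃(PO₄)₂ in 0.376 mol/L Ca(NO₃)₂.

1.20×10⁻¹⁶ M

Ca₃(PO₄)₂(s) ⇌ 3 Ca²⁺(aq) + 2 PO₄³⁻(aq)
The solution already contains Ca²⁺ at 0.376 mol/L. Let s be the molar solubility of Ca₃(PO₄)₂.
[Ca²⁺] ≈ 0.376 mol/L (common ion dominates); [PO₄³⁻] = 2s.
Ksp = [Ca²⁺]^3[PO₄³⁻]^2 = (0.376)^3(2s)^2
(2s)^2 = 3.04×10⁻³³ / (0.376)^3 = 5.72×10⁻³²
s = 1.20×10⁻¹⁶ mol/L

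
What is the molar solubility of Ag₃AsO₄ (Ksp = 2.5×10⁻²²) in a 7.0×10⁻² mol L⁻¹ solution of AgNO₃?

7.3×10⁻¹⁹ M

Ag₃AsO₄(s) ⇌ 3 Ag⁺(aq) + AsO₄³⁻(aq)
The solution already contains Ag⁺ at 7.0×10⁻² mol L⁻¹. Let s be the molar solubility of Ag₃AsO₄.
[Ag⁺] ≈ 7.0×10⁻² mol L⁻¹ (common ion dominates); [AsO₄³⁻] = s.
Ksp = [Ag⁺]^3[AsO₄³⁻] = (7.0×10⁻²)^3s
s = 2.5×10⁻²² / (7.0×10⁻²)^3 = 7.3×10⁻¹⁹
s = 7.3×10⁻¹⁹ mol L⁻¹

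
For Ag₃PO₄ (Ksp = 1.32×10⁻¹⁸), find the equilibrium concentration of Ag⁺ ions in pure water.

4.46×10⁻⁵ M

Ag₃PO₄(s) ⇌ 3 Ag⁺(aq) + PO₄³⁻(aq)
For each mole of Ag₃PO₄ that dissolves per liter, [Ag⁺] = 3s and [PO₄³⁻] = s; let s denote this solubility.
Ksp = [Ag⁺]^3[PO₄³⁻] = (3s)^3 · s = 27s^4 = 1.32×10⁻¹⁸
s = 1.49×10⁻⁵ M
[Ag⁺] = 3s = 4.46×10⁻⁵ M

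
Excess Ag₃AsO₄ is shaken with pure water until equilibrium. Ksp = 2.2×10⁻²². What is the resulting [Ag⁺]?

5.1×10⁻⁶ M

Ag₃AsO₄(s) ⇌ 3 Ag⁺(aq) + AsO₄³⁻(aq)
With molar solubility s: [Ag⁺] = 3s, [AsO₄³⁻] = s.
Ksp = [Ag⁺]^3[AsO₄³⁻] = (3s)^3 · s = 27s^4 = 2.2×10⁻²²
s = 1.7×10⁻⁶ M
[Ag⁺] = 3s = 5.1×10⁻⁶ M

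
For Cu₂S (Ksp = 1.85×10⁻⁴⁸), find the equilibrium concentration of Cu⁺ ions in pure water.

1.55×10⁻¹⁶ M

Cu₂S(s) ⇌ 2 Cu⁺(aq) + S²⁻(aq)
With molar solubility s: [Cu⁺] = 2s, [S²⁻] = s.
Ksp = [Cu⁺]^2[S²⁻] = (2s)^2 · s = 4s^3 = 1.85×10⁻⁴⁸
s = 7.73×10⁻¹⁷ mol/L
[Cu⁺] = 2s = 1.55×10⁻¹⁶ mol/L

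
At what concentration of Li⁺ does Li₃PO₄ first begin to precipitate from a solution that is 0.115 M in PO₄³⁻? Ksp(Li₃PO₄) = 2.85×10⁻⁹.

Precipitation begins when Q = Ksp.
Li₃PO₄(s) ⇌ 3 Li⁺(aq) + PO₄³⁻(aq)
Ksp = [Li⁺]^3[PO₄³⁻] = [Li⁺]^3(0.115)
[Li⁺]^3 = 2.85×10⁻⁹ / (0.115) = 2.48×10⁻⁸
[Li⁺] = 2.92×10⁻³ M

2.92×10⁻³ M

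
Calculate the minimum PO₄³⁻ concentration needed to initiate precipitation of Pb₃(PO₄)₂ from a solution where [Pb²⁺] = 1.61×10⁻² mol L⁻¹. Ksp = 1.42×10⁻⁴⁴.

Precipitation of each salt begins when its ion product equals Ksp.
Pb₃(PO₄)₂(s) ⇌ 3 Pb²⁺(aq) + 2 PO₄³⁻(aq)
Ksp = [Pb²⁺]^3[PO₄³⁻]^2 = [PO₄³⁻]^2(1.61×10⁻²)^3
[PO₄³⁻]^2 = 1.42×10⁻⁴⁴ / (1.61×10⁻²)^3 = 3.40×10⁻³⁹
[PO₄³⁻] = 5.83×10⁻²⁰ mol L⁻¹

5.83×10⁻²⁰ M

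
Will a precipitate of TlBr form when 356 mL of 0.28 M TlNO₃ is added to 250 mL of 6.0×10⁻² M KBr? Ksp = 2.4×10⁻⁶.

Yes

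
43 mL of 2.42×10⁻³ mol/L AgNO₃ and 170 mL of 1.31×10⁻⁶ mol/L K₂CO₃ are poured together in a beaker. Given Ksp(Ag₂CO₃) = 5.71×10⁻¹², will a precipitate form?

Total volume after mixing = 43 + 170 = 213 mL.
[Ag⁺] = (2.42×10⁻³)(43)/213 = 4.89×10⁻⁴ mol/L
[CO₃²⁻] = (1.31×10⁻⁶)(170)/213 = 1.05×10⁻⁶ mol/L
Q = [Ag⁺]^2[CO₃²⁻] = 2.50×10⁻¹³
Since Q (2.50×10⁻¹³) is less than Ksp (5.71×10⁻¹²), no Ag₂CO₃ precipitates.

No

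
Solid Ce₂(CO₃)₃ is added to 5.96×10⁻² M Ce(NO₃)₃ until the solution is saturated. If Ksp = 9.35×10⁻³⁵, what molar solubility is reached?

Ce₂(CO₃)₃(s) ⇌ 2 Ce³⁺(aq) + 3 CO₃²⁻(aq)
Let s be the solubility of Ce₂(CO₃)₃ here. The common ion gives [Ce³⁺] ≈ 5.96×10⁻² M, and [CO₃²⁻] = 3s.
Ksp = [Ce³⁺]^2[CO₃²⁻]^3 = (5.96×10⁻²)^2(3s)^3
(3s)^3 = 9.35×10⁻³⁵ / (5.96×10⁻²)^2 = 2.63×10⁻³²
s = 9.92×10⁻¹² M

9.92×10⁻¹² M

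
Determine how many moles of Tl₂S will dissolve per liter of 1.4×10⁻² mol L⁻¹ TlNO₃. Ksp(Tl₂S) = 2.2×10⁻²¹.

Tl₂S(s) ⇌ 2 Tl⁺(aq) + S²⁻(aq)
Let s be the solubility of Tl₂S here. The common ion gives [Tl⁺] ≈ 1.4×10⁻² mol L⁻¹, and [S²⁻] = s.
Ksp = [Tl⁺]^2[S²⁻] = (1.4×10⁻²)^2s
s = 2.2×10⁻²¹ / (1.4×10⁻²)^2 = 1.1×10⁻¹⁷
s = 1.1×10⁻¹⁷ mol L⁻¹

1.1×10⁻¹⁷ M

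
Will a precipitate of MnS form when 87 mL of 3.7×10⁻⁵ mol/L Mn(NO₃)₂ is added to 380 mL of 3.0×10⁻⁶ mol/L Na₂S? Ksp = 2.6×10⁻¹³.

Yes

The combined volume is 467 mL.
[Mn²⁺] = (3.7×10⁻⁵)(87)/467 = 6.9×10⁻⁶ mol/L
[S²⁻] = (3.0×10⁻⁶)(380)/467 = 2.4×10⁻⁶ mol/L
Q = [Mn²⁺][S²⁻] = 1.7×10⁻¹¹
Q = 1.7×10⁻¹¹ > Ksp = 2.6×10⁻¹³, so the solution is supersaturated and MnS precipitates.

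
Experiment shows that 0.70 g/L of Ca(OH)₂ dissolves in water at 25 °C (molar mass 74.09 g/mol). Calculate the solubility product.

Ksp = 3.4×10⁻⁶

Molar solubility s = (0.70 g/L) / (74.09 g/mol) = 9.448×10⁻³ mol/L
Ca(OH)₂(s) ⇌ Ca²⁺(aq) + 2 OH⁻(aq)
With molar solubility s: [Ca²⁺] = s, [OH⁻] = 2s.
Ksp = [Ca²⁺][OH⁻]^2 = s · (2s)^2 = 4s^3
Ksp = 4 × (9.448×10⁻³)^3 = 3.4×10⁻⁶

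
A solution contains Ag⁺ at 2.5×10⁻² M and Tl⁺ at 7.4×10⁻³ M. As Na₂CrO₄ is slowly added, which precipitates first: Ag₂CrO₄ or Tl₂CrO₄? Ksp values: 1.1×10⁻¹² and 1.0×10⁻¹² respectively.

Ag₂CrO₄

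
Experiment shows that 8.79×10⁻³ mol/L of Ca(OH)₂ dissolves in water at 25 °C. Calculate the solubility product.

Ca(OH)₂(s) ⇌ Ca²⁺(aq) + 2 OH⁻(aq)
If s mol/L of Ca(OH)₂ dissolves, [Ca²⁺] = s and [OH⁻] = 2s.
Ksp = [Ca²⁺][OH⁻]^2 = s · (2s)^2 = 4s^3
Ksp = 4 × (8.79×10⁻³)^3 = 2.72×10⁻⁶

Ksp = 2.72×10⁻⁶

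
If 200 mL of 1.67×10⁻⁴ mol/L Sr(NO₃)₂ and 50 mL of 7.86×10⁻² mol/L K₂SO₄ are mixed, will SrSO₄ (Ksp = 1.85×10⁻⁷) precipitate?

Total volume after mixing = 200 + 50 = 250 mL.
[Sr²⁺] = (1.67×10⁻⁴)(200)/250 = 1.34×10⁻⁴ mol/L
[SO₄²⁻] = (7.86×10⁻²)(50)/250 = 1.57×10⁻² mol/L
Q = [Sr²⁺][SO₄²⁻] = 2.10×10⁻⁶
Since Q (2.10×10⁻⁶) exceeds Ksp (1.85×10⁻⁷), SrSO₄ will precipitate.

Yes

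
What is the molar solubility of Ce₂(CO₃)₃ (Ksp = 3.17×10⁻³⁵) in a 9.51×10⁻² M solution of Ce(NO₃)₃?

5.06×10⁻¹² M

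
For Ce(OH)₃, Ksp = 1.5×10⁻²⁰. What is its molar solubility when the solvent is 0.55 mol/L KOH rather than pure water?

Ce(OH)₃(s) ⇌ Ce³⁺(aq) + 3 OH⁻(aq)
With OH⁻ already at 0.55 mol/L and s small, take [OH⁻] ≈ 0.55 mol/L and [Ce³⁺] = s.
Ksp = [Ce³⁺][OH⁻]^3 = s(0.55)^3
s = 1.5×10⁻²⁰ / (0.55)^3 = 9.0×10⁻²⁰
s = 9.0×10⁻²⁰ mol/L

9.0×10⁻²⁰ M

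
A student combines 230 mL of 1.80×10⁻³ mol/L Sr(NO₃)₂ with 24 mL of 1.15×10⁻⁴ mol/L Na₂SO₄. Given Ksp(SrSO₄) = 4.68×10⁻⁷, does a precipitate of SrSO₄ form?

The combined volume is 254 mL.
[Sr²⁺] = (1.80×10⁻³)(230)/254 = 1.63×10⁻³ mol/L
[SO₄²⁻] = (1.15×10⁻⁴)(24)/254 = 1.09×10⁻⁵ mol/L
Q = [Sr²⁺][SO₄²⁻] = 1.77×10⁻⁸
Since Q (1.77×10⁻⁸) is less than Ksp (4.68×10⁻⁷), no SrSO₄ precipitates.

No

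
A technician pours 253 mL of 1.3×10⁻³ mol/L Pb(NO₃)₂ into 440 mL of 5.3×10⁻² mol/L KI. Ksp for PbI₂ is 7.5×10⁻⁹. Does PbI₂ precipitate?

The combined volume is 693 mL.
[Pb²⁺] = (1.3×10⁻³)(253)/693 = 4.7×10⁻⁴ mol/L
[I⁻] = (5.3×10⁻²)(440)/693 = 3.4×10⁻² mol/L
Q = [Pb²⁺][I⁻]^2 = 5.4×10⁻⁷
Because Q > Ksp (5.4×10⁻⁷ vs 7.5×10⁻⁹), a precipitate of PbI₂ forms.

Yes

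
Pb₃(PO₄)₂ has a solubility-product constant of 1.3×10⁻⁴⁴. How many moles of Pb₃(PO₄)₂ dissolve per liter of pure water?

6.5×10⁻¹⁰ M

Pb₃(PO₄)₂(s) ⇌ 3 Pb²⁺(aq) + 2 PO₄³⁻(aq)
Call the molar solubility s, so that [Pb²⁺] = 3s and [PO₄³⁻] = 2s.
Ksp = [Pb²⁺]^3[PO₄³⁻]^2 = (3s)^3 · (2s)^2 = 108s^5
108s^5 = 1.3×10⁻⁴⁴  ⇒  s^5 = 1.2×10⁻⁴⁶
Taking the 5th root, s = 6.5×10⁻¹⁰ mol/L.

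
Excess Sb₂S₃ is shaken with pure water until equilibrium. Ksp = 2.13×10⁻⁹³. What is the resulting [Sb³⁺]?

2.29×10⁻¹⁹ M

Sb₂S₃(s) ⇌ 2 Sb³⁺(aq) + 3 S²⁻(aq)
Call the molar solubility s, so that [Sb³⁺] = 2s and [S²⁻] = 3s.
Ksp = [Sb³⁺]^2[S²⁻]^3 = (2s)^2 · (3s)^3 = 108s^5 = 2.13×10⁻⁹³
s = 1.15×10⁻¹⁹ M
[Sb³⁺] = 2s = 2.29×10⁻¹⁹ M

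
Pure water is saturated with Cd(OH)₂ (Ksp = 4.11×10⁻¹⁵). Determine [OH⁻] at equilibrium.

Cd(OH)₂(s) ⇌ Cd²⁺(aq) + 2 OH⁻(aq)
For each mole of Cd(OH)₂ that dissolves per liter, [Cd²⁺] = s and [OH⁻] = 2s; let s denote this solubility.
Ksp = [Cd²⁺][OH⁻]^2 = s · (2s)^2 = 4s^3 = 4.11×10⁻¹⁵
s = 1.01×10⁻⁵ M
[OH⁻] = 2s = 2.02×10⁻⁵ M

2.02×10⁻⁵ M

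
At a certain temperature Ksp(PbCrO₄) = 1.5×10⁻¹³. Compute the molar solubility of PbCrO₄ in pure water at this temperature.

PbCrO₄(s) ⇌ Pb²⁺(aq) + CrO₄²⁻(aq)
If s mol/L of PbCrO₄ dissolves, [Pb²⁺] = s and [CrO₄²⁻] = s.
Ksp = [Pb²⁺][CrO₄²⁻] = s · s = s^2
s^2 = 1.5×10⁻¹³
Taking the 2nd root, s = 3.9×10⁻⁷ M.

3.9×10⁻⁷ M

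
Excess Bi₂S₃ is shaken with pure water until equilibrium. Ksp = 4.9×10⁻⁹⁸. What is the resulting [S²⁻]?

4.1×10⁻²⁰ M

Bi₂S₃(s) ⇌ 2 Bi³⁺(aq) + 3 S²⁻(aq)
If s mol/L of Bi₂S₃ dissolves, [Bi³⁺] = 2s and [S²⁻] = 3s.
Ksp = [Bi³⁺]^2[S²⁻]^3 = (2s)^2 · (3s)^3 = 108s^5 = 4.9×10⁻⁹⁸
s = 1.4×10⁻²⁰ mol L⁻¹
[S²⁻] = 3s = 4.1×10⁻²⁰ mol L⁻¹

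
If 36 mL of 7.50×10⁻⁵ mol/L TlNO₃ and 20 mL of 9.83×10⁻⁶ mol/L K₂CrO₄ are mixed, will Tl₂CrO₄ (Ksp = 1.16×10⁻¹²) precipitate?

No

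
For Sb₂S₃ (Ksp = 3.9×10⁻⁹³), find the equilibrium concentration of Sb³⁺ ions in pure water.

2.6×10⁻¹⁹ M

Sb₂S₃(s) ⇌ 2 Sb³⁺(aq) + 3 S²⁻(aq)
With molar solubility s: [Sb³⁺] = 2s, [S²⁻] = 3s.
Ksp = [Sb³⁺]^2[S²⁻]^3 = (2s)^2 · (3s)^3 = 108s^5 = 3.9×10⁻⁹³
s = 1.3×10⁻¹⁹ mol L⁻¹
[Sb³⁺] = 2s = 2.6×10⁻¹⁹ mol L⁻¹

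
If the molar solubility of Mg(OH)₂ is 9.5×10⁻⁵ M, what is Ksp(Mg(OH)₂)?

Ksp = 3.4×10⁻¹²

Mg(OH)₂(s) ⇌ Mg²⁺(aq) + 2 OH⁻(aq)
Let s be the molar solubility. Then [Mg²⁺] = s and [OH⁻] = 2s.
Ksp = [Mg²⁺][OH⁻]^2 = s · (2s)^2 = 4s^3
Ksp = 4 × (9.5×10⁻⁵)^3 = 3.4×10⁻¹²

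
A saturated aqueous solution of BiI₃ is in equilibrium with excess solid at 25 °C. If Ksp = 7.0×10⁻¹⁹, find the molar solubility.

BiI₃(s) ⇌ Bi³⁺(aq) + 3 I⁻(aq)
If s mol/L of BiI₃ dissolves, [Bi³⁺] = s and [I⁻] = 3s.
Ksp = [Bi³⁺][I⁻]^3 = s · (3s)^3 = 27s^4
27s^4 = 7.0×10⁻¹⁹  ⇒  s^4 = 2.6×10⁻²⁰
Taking the 4th root, s = 1.3×10⁻⁵ M.

1.3×10⁻⁵ M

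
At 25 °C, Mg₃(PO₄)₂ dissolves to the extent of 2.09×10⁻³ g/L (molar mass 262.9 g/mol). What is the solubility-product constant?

Ksp = 3.43×10⁻²⁴

Molar solubility s = (2.09×10⁻³ g/L) / (262.9 g/mol) = 7.9498×10⁻⁶ mol/L
Mg₃(PO₄)₂(s) ⇌ 3 Mg²⁺(aq) + 2 PO₄³⁻(aq)
Let s be the molar solubility. Then [Mg²⁺] = 3s and [PO₄³⁻] = 2s.
Ksp = [Mg²⁺]^3[PO₄³⁻]^2 = (3s)^3 · (2s)^2 = 108s^5
Ksp = 108 × (7.9498×10⁻⁶)^5 = 3.43×10⁻²⁴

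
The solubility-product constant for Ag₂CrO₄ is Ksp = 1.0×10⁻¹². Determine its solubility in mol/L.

Ag₂CrO₄(s) ⇌ 2 Ag⁺(aq) + CrO₄²⁻(aq)
For each mole of Ag₂CrO₄ that dissolves per liter, [Ag⁺] = 2s and [CrO₄²⁻] = s; let s denote this solubility.
Ksp = [Ag⁺]^2[CrO₄²⁻] = (2s)^2 · s = 4s^3
4s^3 = 1.0×10⁻¹²  ⇒  s^3 = 2.5×10⁻¹³
s = (2.5×10⁻¹³)^(1/3) = 6.3×10⁻⁵ mol L⁻¹

6.3×10⁻⁵ M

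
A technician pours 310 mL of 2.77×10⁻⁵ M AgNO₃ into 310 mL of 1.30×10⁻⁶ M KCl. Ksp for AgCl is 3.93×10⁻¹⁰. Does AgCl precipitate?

No

After mixing, V = 310 mL + 310 mL = 620 mL.
[Ag⁺] = (2.77×10⁻⁵)(310)/620 = 1.39×10⁻⁵ M
[Cl⁻] = (1.30×10⁻⁶)(310)/620 = 6.50×10⁻⁷ M
Q = [Ag⁺][Cl⁻] = 9.00×10⁻¹²
Since Q (9.00×10⁻¹²) is less than Ksp (3.93×10⁻¹⁰), no AgCl precipitates.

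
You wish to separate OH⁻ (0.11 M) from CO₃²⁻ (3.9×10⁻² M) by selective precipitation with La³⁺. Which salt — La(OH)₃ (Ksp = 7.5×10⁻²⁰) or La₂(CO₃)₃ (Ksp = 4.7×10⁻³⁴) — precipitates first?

The threshold for precipitation is Q = Ksp.
For La(OH)₃: [La³⁺] = (Ksp/[OH⁻]^3) = 5.6×10⁻¹⁷ M
For La₂(CO₃)₃: [La³⁺] = (Ksp/[CO₃²⁻]^3)^(1/2) = 2.8×10⁻¹⁵ M
The smaller threshold [La³⁺] is reached first, so La(OH)₃ precipitates first.

La(OH)₃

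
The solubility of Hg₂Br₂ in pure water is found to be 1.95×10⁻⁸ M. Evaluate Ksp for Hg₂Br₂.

Ksp = 2.97×10⁻²³

Hg₂Br₂(s) ⇌ Hg₂²⁺(aq) + 2 Br⁻(aq)
If s mol/L of Hg₂Br₂ dissolves, [Hg₂²⁺] = s and [Br⁻] = 2s.
Ksp = [Hg₂²⁺][Br⁻]^2 = s · (2s)^2 = 4s^3
Ksp = 4 × (1.95×10⁻⁸)^3 = 2.97×10⁻²³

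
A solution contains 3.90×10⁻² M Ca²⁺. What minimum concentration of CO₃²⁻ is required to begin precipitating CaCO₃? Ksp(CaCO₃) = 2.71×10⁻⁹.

6.95×10⁻⁸ M

Precipitation begins when Q = Ksp.
CaCO₃(s) ⇌ Ca²⁺(aq) + CO₃²⁻(aq)
Ksp = [Ca²⁺][CO₃²⁻] = [CO₃²⁻](3.90×10⁻²)
[CO₃²⁻] = 2.71×10⁻⁹ / (3.90×10⁻²) = 6.95×10⁻⁸
[CO₃²⁻] = 6.95×10⁻⁸ M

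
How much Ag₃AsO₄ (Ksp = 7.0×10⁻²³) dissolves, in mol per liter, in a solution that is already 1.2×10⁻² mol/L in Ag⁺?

4.1×10⁻¹⁷ M

Ag₃AsO₄(s) ⇌ 3 Ag⁺(aq) + AsO₄³⁻(aq)
Ag⁺ is already present at 1.2×10⁻² mol/L. If s mol/L of Ag₃AsO₄ dissolves, [AsO₄³⁻] = s while [Ag⁺] ≈ 1.2×10⁻² mol/L.
Ksp = [Ag⁺]^3[AsO₄³⁻] = (1.2×10⁻²)^3s
s = 7.0×10⁻²³ / (1.2×10⁻²)^3 = 4.1×10⁻¹⁷
s = 4.1×10⁻¹⁷ mol/L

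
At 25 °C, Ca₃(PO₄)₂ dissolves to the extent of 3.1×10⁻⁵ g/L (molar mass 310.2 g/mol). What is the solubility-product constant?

Molar solubility s = (3.1×10⁻⁵ g/L) / (310.2 g/mol) = 9.994×10⁻⁸ mol/L
Ca₃(PO₄)₂(s) ⇌ 3 Ca²⁺(aq) + 2 PO₄³⁻(aq)
With molar solubility s: [Ca²⁺] = 3s, [PO₄³⁻] = 2s.
Ksp = [Ca²⁺]^3[PO₄³⁻]^2 = (3s)^3 · (2s)^2 = 108s^5
Ksp = 108 × (9.994×10⁻⁸)^5 = 1.1×10⁻³³

Ksp = 1.1×10⁻³³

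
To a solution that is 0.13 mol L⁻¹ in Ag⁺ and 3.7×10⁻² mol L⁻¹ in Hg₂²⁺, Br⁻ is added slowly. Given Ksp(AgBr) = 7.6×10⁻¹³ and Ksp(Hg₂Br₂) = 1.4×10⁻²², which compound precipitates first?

AgBr

Each salt precipitates once Q = Ksp for that salt.
For AgBr: [Br⁻] = (Ksp/[Ag⁺]) = 5.8×10⁻¹² mol L⁻¹
For Hg₂Br₂: [Br⁻] = (Ksp/[Hg₂²⁺])^(1/2) = 6.2×10⁻¹¹ mol L⁻¹
Since AgBr needs less Br⁻ to reach saturation, it precipitates first.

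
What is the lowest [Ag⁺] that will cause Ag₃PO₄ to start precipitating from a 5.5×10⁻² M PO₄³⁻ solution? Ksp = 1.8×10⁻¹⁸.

3.2×10⁻⁶ M

The threshold for precipitation is Q = Ksp.
Ag₃PO₄(s) ⇌ 3 Ag⁺(aq) + PO₄³⁻(aq)
Ksp = [Ag⁺]^3[PO₄³⁻] = [Ag⁺]^3(5.5×10⁻²)
[Ag⁺]^3 = 1.8×10⁻¹⁸ / (5.5×10⁻²) = 3.3×10⁻¹⁷
[Ag⁺] = 3.2×10⁻⁶ M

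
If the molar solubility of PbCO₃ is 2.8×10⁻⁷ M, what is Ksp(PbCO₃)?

Ksp = 7.8×10⁻¹⁴

PbCO₃(s) ⇌ Pb²⁺(aq) + CO₃²⁻(aq)
Call the molar solubility s, so that [Pb²⁺] = s and [CO₃²⁻] = s.
Ksp = [Pb²⁺][CO₃²⁻] = s · s = s^2
Ksp = (2.8×10⁻⁷)^2 = 7.8×10⁻¹⁴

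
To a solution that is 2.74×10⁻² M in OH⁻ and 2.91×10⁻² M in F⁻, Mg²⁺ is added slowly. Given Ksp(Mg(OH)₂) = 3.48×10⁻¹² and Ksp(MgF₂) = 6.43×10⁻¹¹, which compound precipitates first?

Mg(OH)₂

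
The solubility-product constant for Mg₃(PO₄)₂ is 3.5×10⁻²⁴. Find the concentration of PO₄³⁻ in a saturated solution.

1.6×10⁻⁵ M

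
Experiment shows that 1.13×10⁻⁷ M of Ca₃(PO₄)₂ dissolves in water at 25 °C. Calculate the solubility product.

Ksp = 1.99×10⁻³³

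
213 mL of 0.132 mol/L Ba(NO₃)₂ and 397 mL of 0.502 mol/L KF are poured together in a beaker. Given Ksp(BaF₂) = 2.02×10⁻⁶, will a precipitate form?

Yes

The combined volume is 610 mL.
[Ba²⁺] = (0.132)(213)/610 = 4.61×10⁻² mol/L
[F⁻] = (0.502)(397)/610 = 0.327 mol/L
Q = [Ba²⁺][F⁻]^2 = 4.92×10⁻³
Because Q > Ksp (4.92×10⁻³ vs 2.02×10⁻⁶), a precipitate of BaF₂ forms.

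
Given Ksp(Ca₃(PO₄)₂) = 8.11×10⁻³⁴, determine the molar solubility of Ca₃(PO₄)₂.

Ca₃(PO₄)₂(s) ⇌ 3 Ca²⁺(aq) + 2 PO₄³⁻(aq)
Call the molar solubility s, so that [Ca²⁺] = 3s and [PO₄³⁻] = 2s.
Ksp = [Ca²⁺]^3[PO₄³⁻]^2 = (3s)^3 · (2s)^2 = 108s^5
108s^5 = 8.11×10⁻³⁴  ⇒  s^5 = 7.51×10⁻³⁶
Taking the 5th root, s = 9.44×10⁻⁸ mol L⁻¹.

9.44×10⁻⁸ M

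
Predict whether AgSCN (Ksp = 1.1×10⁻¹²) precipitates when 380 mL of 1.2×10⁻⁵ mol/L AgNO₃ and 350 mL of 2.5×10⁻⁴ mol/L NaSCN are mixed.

Yes

Total volume after mixing = 380 + 350 = 730 mL.
[Ag⁺] = (1.2×10⁻⁵)(380)/730 = 6.2×10⁻⁶ mol/L
[SCN⁻] = (2.5×10⁻⁴)(350)/730 = 1.2×10⁻⁴ mol/L
Q = [Ag⁺][SCN⁻] = 7.5×10⁻¹⁰
Because Q > Ksp (7.5×10⁻¹⁰ vs 1.1×10⁻¹²), a precipitate of AgSCN forms.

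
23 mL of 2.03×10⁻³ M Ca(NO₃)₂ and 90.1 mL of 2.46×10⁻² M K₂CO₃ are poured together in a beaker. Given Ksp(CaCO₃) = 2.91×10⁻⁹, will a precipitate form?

The combined volume is 113.1 mL.
[Ca²⁺] = (2.03×10⁻³)(23)/113.1 = 4.13×10⁻⁴ M
[CO₃²⁻] = (2.46×10⁻²)(90.1)/113.1 = 1.96×10⁻² M
Q = [Ca²⁺][CO₃²⁻] = 8.09×10⁻⁶
Because Q > Ksp (8.09×10⁻⁶ vs 2.91×10⁻⁹), a precipitate of CaCO₃ forms.

Yes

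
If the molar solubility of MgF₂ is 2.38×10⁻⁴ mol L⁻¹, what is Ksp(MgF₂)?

Ksp = 5.39×10⁻¹¹

MgF₂(s) ⇌ Mg²⁺(aq) + 2 F⁻(aq)
If s mol/L of MgF₂ dissolves, [Mg²⁺] = s and [F⁻] = 2s.
Ksp = [Mg²⁺][F⁻]^2 = s · (2s)^2 = 4s^3
Ksp = 4 × (2.38×10⁻⁴)^3 = 5.39×10⁻¹¹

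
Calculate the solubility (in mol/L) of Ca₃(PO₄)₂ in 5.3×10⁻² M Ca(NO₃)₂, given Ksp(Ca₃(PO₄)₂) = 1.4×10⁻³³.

1.5×10⁻¹⁵ M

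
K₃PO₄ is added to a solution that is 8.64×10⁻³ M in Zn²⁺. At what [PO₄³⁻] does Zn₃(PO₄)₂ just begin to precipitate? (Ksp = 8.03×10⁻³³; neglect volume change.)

1.12×10⁻¹³ M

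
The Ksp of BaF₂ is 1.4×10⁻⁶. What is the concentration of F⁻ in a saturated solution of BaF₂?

1.4×10⁻² M

BaF₂(s) ⇌ Ba²⁺(aq) + 2 F⁻(aq)
Let s be the molar solubility. Then [Ba²⁺] = s and [F⁻] = 2s.
Ksp = [Ba²⁺][F⁻]^2 = s · (2s)^2 = 4s^3 = 1.4×10⁻⁶
s = 7.0×10⁻³ M
[F⁻] = 2s = 1.4×10⁻² M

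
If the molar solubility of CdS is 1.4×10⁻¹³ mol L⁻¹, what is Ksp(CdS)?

CdS(s) ⇌ Cd²⁺(aq) + S²⁻(aq)
With molar solubility s: [Cd²⁺] = s, [S²⁻] = s.
Ksp = [Cd²⁺][S²⁻] = s · s = s^2
Ksp = (1.4×10⁻¹³)^2 = 2.0×10⁻²⁶

Ksp = 2.0×10⁻²⁶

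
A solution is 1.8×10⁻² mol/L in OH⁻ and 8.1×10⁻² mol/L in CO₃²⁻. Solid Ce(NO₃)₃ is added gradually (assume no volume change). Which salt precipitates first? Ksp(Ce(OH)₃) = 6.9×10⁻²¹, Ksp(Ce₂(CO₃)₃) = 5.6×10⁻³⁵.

Precipitation begins when Q = Ksp.
For Ce(OH)₃: [Ce³⁺] = (Ksp/[OH⁻]^3) = 1.2×10⁻¹⁵ mol/L
For Ce₂(CO₃)₃: [Ce³⁺] = (Ksp/[CO₃²⁻]^3)^(1/2) = 3.2×10⁻¹⁶ mol/L
Ce₂(CO₃)₃ requires the lower [Ce³⁺], so it precipitates first.

Ce₂(CO₃)₃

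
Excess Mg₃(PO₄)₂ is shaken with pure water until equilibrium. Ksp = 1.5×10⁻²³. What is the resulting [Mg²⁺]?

Mg₃(PO₄)₂(s) ⇌ 3 Mg²⁺(aq) + 2 PO₄³⁻(aq)
Call the molar solubility s, so that [Mg²⁺] = 3s and [PO₄³⁻] = 2s.
Ksp = [Mg²⁺]^3[PO₄³⁻]^2 = (3s)^3 · (2s)^2 = 108s^5 = 1.5×10⁻²³
s = 1.1×10⁻⁵ mol L⁻¹
[Mg²⁺] = 3s = 3.2×10⁻⁵ mol L⁻¹

3.2×10⁻⁵ M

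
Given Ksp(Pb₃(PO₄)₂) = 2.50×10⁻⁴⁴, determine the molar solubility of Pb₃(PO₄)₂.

7.46×10⁻¹⁰ M

Pb₃(PO₄)₂(s) ⇌ 3 Pb²⁺(aq) + 2 PO₄³⁻(aq)
Let s be the molar solubility. Then [Pb²⁺] = 3s and [PO₄³⁻] = 2s.
Ksp = [Pb²⁺]^3[PO₄³⁻]^2 = (3s)^3 · (2s)^2 = 108s^5
108s^5 = 2.50×10⁻⁴⁴  ⇒  s^5 = 2.31×10⁻⁴⁶
s = (2.31×10⁻⁴⁶)^(1/5) = 7.46×10⁻¹⁰ M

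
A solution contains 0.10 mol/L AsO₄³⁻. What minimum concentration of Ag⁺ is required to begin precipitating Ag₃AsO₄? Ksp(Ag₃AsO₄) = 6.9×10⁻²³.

Precipitation of each salt begins when its ion product equals Ksp.
Ag₃AsO₄(s) ⇌ 3 Ag⁺(aq) + AsO₄³⁻(aq)
Ksp = [Ag⁺]^3[AsO₄³⁻] = [Ag⁺]^3(0.10)
[Ag⁺]^3 = 6.9×10⁻²³ / (0.10) = 6.9×10⁻²²
[Ag⁺] = 8.8×10⁻⁸ mol/L

8.8×10⁻⁸ M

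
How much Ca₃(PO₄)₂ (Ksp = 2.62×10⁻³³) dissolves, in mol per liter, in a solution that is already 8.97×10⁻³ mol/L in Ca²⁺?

3.01×10⁻¹⁴ M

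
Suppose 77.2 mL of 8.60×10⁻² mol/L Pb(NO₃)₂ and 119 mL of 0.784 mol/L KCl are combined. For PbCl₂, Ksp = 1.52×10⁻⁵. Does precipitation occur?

Total volume after mixing = 77.2 + 119 = 196.2 mL.
[Pb²⁺] = (8.60×10⁻²)(77.2)/196.2 = 3.38×10⁻² mol/L
[Cl⁻] = (0.784)(119)/196.2 = 0.476 mol/L
Q = [Pb²⁺][Cl⁻]^2 = 7.65×10⁻³
Q = 7.65×10⁻³ > Ksp = 1.52×10⁻⁵, so the solution is supersaturated and PbCl₂ precipitates.

Yes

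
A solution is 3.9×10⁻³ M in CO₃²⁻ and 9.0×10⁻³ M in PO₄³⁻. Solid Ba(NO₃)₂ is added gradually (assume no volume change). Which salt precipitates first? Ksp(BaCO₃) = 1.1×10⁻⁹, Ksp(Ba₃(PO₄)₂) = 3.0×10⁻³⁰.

Ba₃(PO₄)₂

The threshold for precipitation is Q = Ksp.
For BaCO₃: [Ba²⁺] = (Ksp/[CO₃²⁻]) = 2.8×10⁻⁷ M
For Ba₃(PO₄)₂: [Ba²⁺] = (Ksp/[PO₄³⁻]^2)^(1/3) = 3.3×10⁻⁹ M
Ba₃(PO₄)₂ requires the lower [Ba²⁺], so it precipitates first.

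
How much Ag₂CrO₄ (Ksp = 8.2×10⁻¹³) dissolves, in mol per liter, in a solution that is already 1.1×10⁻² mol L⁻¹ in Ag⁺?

6.8×10⁻⁹ M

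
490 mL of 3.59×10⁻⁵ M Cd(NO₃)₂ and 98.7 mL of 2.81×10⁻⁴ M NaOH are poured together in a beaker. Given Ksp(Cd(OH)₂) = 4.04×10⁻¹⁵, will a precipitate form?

Yes

The combined volume is 588.7 mL.
[Cd²⁺] = (3.59×10⁻⁵)(490)/588.7 = 2.99×10⁻⁵ M
[OH⁻] = (2.81×10⁻⁴)(98.7)/588.7 = 4.71×10⁻⁵ M
Q = [Cd²⁺][OH⁻]^2 = 6.63×10⁻¹⁴
Q = 6.63×10⁻¹⁴ > Ksp = 4.04×10⁻¹⁵, so the solution is supersaturated and Cd(OH)₂ precipitates.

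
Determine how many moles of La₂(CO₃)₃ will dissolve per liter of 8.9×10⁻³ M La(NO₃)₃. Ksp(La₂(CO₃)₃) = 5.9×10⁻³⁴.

La₂(CO₃)₃(s) ⇌ 2 La³⁺(aq) + 3 CO₃²⁻(aq)
The solution already contains La³⁺ at 8.9×10⁻³ M. Let s be the molar solubility of La₂(CO₃)₃.
[La³⁺] ≈ 8.9×10⁻³ M (common ion dominates); [CO₃²⁻] = 3s.
Ksp = [La³⁺]^2[CO₃²⁻]^3 = (8.9×10⁻³)^2(3s)^3
(3s)^3 = 5.9×10⁻³⁴ / (8.9×10⁻³)^2 = 7.4×10⁻³⁰
s = 6.5×10⁻¹¹ M

6.5×10⁻¹¹ M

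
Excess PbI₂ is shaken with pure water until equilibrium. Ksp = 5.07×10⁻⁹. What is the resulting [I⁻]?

PbI₂(s) ⇌ Pb²⁺(aq) + 2 I⁻(aq)
Let s be the molar solubility. Then [Pb²⁺] = s and [I⁻] = 2s.
Ksp = [Pb²⁺][I⁻]^2 = s · (2s)^2 = 4s^3 = 5.07×10⁻⁹
s = 1.08×10⁻³ mol/L
[I⁻] = 2s = 2.16×10⁻³ mol/L

2.16×10⁻³ M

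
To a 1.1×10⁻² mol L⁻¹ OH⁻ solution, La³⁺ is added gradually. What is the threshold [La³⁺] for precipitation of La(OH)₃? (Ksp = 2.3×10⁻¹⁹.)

A salt starts to precipitate once the ion product Q reaches its Ksp.
La(OH)₃(s) ⇌ La³⁺(aq) + 3 OH⁻(aq)
Ksp = [La³⁺][OH⁻]^3 = [La³⁺](1.1×10⁻²)^3
[La³⁺] = 2.3×10⁻¹⁹ / (1.1×10⁻²)^3 = 1.7×10⁻¹³
[La³⁺] = 1.7×10⁻¹³ mol L⁻¹

1.7×10⁻¹³ M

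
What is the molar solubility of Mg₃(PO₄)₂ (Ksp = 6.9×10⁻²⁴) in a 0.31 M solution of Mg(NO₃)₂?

Mg₃(PO₄)₂(s) ⇌ 3 Mg²⁺(aq) + 2 PO₄³⁻(aq)
The solution already contains Mg²⁺ at 0.31 M. Let s be the molar solubility of Mg₃(PO₄)₂.
[Mg²⁺] ≈ 0.31 M (common ion dominates); [PO₄³⁻] = 2s.
Ksp = [Mg²⁺]^3[PO₄³⁻]^2 = (0.31)^3(2s)^2
(2s)^2 = 6.9×10⁻²⁴ / (0.31)^3 = 2.3×10⁻²²
s = 7.6×10⁻¹² M

7.6×10⁻¹² M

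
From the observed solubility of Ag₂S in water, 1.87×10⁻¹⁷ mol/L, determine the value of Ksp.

Ag₂S(s) ⇌ 2 Ag⁺(aq) + S²⁻(aq)
Let s be the molar solubility. Then [Ag⁺] = 2s and [S²⁻] = s.
Ksp = [Ag⁺]^2[S²⁻] = (2s)^2 · s = 4s^3
Ksp = 4 × (1.87×10⁻¹⁷)^3 = 2.62×10⁻⁵⁰

Ksp = 2.62×10⁻⁵⁰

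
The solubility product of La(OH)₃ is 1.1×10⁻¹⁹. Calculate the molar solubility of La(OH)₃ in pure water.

La(OH)₃(s) ⇌ La³⁺(aq) + 3 OH⁻(aq)
With molar solubility s: [La³⁺] = s, [OH⁻] = 3s.
Ksp = [La³⁺][OH⁻]^3 = s · (3s)^3 = 27s^4
27s^4 = 1.1×10⁻¹⁹  ⇒  s^4 = 4.1×10⁻²¹
Taking the 4th root, s = 8.0×10⁻⁶ mol/L.

8.0×10⁻⁶ M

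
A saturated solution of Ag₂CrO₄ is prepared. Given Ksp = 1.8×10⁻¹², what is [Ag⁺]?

1.5×10⁻⁴ M

Ag₂CrO₄(s) ⇌ 2 Ag⁺(aq) + CrO₄²⁻(aq)
For each mole of Ag₂CrO₄ that dissolves per liter, [Ag⁺] = 2s and [CrO₄²⁻] = s; let s denote this solubility.
Ksp = [Ag⁺]^2[CrO₄²⁻] = (2s)^2 · s = 4s^3 = 1.8×10⁻¹²
s = 7.7×10⁻⁵ mol/L
[Ag⁺] = 2s = 1.5×10⁻⁴ mol/L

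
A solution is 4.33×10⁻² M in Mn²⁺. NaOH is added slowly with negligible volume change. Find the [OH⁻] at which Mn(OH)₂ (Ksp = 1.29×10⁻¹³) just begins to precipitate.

1.73×10⁻⁶ M

Precipitation begins when Q = Ksp.
Mn(OH)₂(s) ⇌ Mn²⁺(aq) + 2 OH⁻(aq)
Ksp = [Mn²⁺][OH⁻]^2 = [OH⁻]^2(4.33×10⁻²)
[OH⁻]^2 = 1.29×10⁻¹³ / (4.33×10⁻²) = 2.98×10⁻¹²
[OH⁻] = 1.73×10⁻⁶ M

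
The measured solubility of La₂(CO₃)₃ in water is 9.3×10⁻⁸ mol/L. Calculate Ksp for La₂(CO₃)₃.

La₂(CO₃)₃(s) ⇌ 2 La³⁺(aq) + 3 CO₃²⁻(aq)
If s mol/L of La₂(CO₃)₃ dissolves, [La³⁺] = 2s and [CO₃²⁻] = 3s.
Ksp = [La³⁺]^2[CO₃²⁻]^3 = (2s)^2 · (3s)^3 = 108s^5
Ksp = 108 × (9.3×10⁻⁸)^5 = 7.5×10⁻³⁴

Ksp = 7.5×10⁻³⁴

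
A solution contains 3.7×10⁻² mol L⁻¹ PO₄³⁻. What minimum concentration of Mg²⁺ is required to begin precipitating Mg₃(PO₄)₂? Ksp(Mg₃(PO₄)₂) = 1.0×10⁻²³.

Precipitation begins when Q = Ksp.
Mg₃(PO₄)₂(s) ⇌ 3 Mg²⁺(aq) + 2 PO₄³⁻(aq)
Ksp = [Mg²⁺]^3[PO₄³⁻]^2 = [Mg²⁺]^3(3.7×10⁻²)^2
[Mg²⁺]^3 = 1.0×10⁻²³ / (3.7×10⁻²)^2 = 7.3×10⁻²¹
[Mg²⁺] = 1.9×10⁻⁷ mol L⁻¹

1.9×10⁻⁷ M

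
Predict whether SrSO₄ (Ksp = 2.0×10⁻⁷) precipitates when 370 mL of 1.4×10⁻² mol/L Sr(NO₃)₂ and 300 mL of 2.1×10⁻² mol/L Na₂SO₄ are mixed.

The combined volume is 670 mL.
[Sr²⁺] = (1.4×10⁻²)(370)/670 = 7.7×10⁻³ mol/L
[SO₄²⁻] = (2.1×10⁻²)(300)/670 = 9.4×10⁻³ mol/L
Q = [Sr²⁺][SO₄²⁻] = 7.3×10⁻⁵
Q = 7.3×10⁻⁵ > Ksp = 2.0×10⁻⁷, so the solution is supersaturated and SrSO₄ precipitates.

Yes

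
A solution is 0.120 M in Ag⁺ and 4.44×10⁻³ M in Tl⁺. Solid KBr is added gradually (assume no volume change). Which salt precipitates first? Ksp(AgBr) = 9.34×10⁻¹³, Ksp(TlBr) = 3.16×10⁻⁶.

AgBr

The threshold for precipitation is Q = Ksp.
For AgBr: [Br⁻] = (Ksp/[Ag⁺]) = 7.78×10⁻¹² M
For TlBr: [Br⁻] = (Ksp/[Tl⁺]) = 7.12×10⁻⁴ M
AgBr requires the lower [Br⁻], so it precipitates first.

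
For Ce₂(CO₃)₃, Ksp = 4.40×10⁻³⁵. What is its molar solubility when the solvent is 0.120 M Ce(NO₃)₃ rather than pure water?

Ce₂(CO₃)₃(s) ⇌ 2 Ce³⁺(aq) + 3 CO₃²⁻(aq)
With Ce³⁺ already at 0.120 M and s small, take [Ce³⁺] ≈ 0.120 M and [CO₃²⁻] = 3s.
Ksp = [Ce³⁺]^2[CO₃²⁻]^3 = (0.120)^2(3s)^3
(3s)^3 = 4.40×10⁻³⁵ / (0.120)^2 = 3.06×10⁻³³
s = 4.84×10⁻¹² M

4.84×10⁻¹² M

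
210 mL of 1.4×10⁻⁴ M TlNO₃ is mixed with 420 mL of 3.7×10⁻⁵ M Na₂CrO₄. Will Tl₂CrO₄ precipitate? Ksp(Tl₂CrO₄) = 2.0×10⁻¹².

No

The combined volume is 630 mL.
[Tl⁺] = (1.4×10⁻⁴)(210)/630 = 4.7×10⁻⁵ M
[CrO₄²⁻] = (3.7×10⁻⁵)(420)/630 = 2.5×10⁻⁵ M
Q = [Tl⁺]^2[CrO₄²⁻] = 5.4×10⁻¹⁴
Q = 5.4×10⁻¹⁴ < Ksp = 2.0×10⁻¹², so the solution is unsaturated and no precipitate forms.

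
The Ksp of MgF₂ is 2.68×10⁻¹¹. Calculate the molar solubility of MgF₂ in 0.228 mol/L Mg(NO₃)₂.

MgF₂(s) ⇌ Mg²⁺(aq) + 2 F⁻(aq)
With Mg²⁺ already at 0.228 mol/L and s small, take [Mg²⁺] ≈ 0.228 mol/L and [F⁻] = 2s.
Ksp = [Mg²⁺][F⁻]^2 = (0.228)(2s)^2
(2s)^2 = 2.68×10⁻¹¹ / (0.228) = 1.18×10⁻¹⁰
s = 5.42×10⁻⁶ mol/L

5.42×10⁻⁶ M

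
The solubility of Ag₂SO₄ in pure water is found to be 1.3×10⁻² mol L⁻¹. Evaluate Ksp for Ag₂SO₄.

Ksp = 8.8×10⁻⁶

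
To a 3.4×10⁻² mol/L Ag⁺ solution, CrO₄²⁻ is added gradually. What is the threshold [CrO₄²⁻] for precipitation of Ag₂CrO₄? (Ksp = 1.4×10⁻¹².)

1.2×10⁻⁹ M

Precipitation of each salt begins when its ion product equals Ksp.
Ag₂CrO₄(s) ⇌ 2 Ag⁺(aq) + CrO₄²⁻(aq)
Ksp = [Ag⁺]^2[CrO₄²⁻] = [CrO₄²⁻](3.4×10⁻²)^2
[CrO₄²⁻] = 1.4×10⁻¹² / (3.4×10⁻²)^2 = 1.2×10⁻⁹
[CrO₄²⁻] = 1.2×10⁻⁹ mol/L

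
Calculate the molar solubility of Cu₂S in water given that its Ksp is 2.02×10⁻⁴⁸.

Cu₂S(s) ⇌ 2 Cu⁺(aq) + S²⁻(aq)
With molar solubility s: [Cu⁺] = 2s, [S²⁻] = s.
Ksp = [Cu⁺]^2[S²⁻] = (2s)^2 · s = 4s^3
4s^3 = 2.02×10⁻⁴⁸  ⇒  s^3 = 5.05×10⁻⁴⁹
s = (5.05×10⁻⁴⁹)^(1/3) = 7.96×10⁻¹⁷ mol/L

7.96×10⁻¹⁷ M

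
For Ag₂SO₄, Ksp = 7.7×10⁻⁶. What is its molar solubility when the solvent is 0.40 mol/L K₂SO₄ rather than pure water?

Ag₂SO₄(s) ⇌ 2 Ag⁺(aq) + SO₄²⁻(aq)
SO₄²⁻ is already present at 0.40 mol/L. If s mol/L of Ag₂SO₄ dissolves, [Ag⁺] = 2s while [SO₄²⁻] ≈ 0.40 mol/L.
Ksp = [Ag⁺]^2[SO₄²⁻] = (2s)^2(0.40)
(2s)^2 = 7.7×10⁻⁶ / (0.40) = 1.9×10⁻⁵
s = 2.2×10⁻³ mol/L

2.2×10⁻³ M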